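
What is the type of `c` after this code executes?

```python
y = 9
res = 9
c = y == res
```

Equality comparison returns bool

bool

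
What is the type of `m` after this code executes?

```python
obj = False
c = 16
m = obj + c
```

bool + int returns int (False is 0, so 0 + 16 = 16)

int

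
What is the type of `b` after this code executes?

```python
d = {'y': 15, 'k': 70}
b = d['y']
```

Accessing dict[str, int] with key 'y' returns int value 15

int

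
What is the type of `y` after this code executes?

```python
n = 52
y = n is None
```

'is' comparison returns bool

bool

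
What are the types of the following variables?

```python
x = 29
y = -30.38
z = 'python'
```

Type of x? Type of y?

x is int; y is float

int, float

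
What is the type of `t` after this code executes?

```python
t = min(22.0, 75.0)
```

min() of floats returns float

float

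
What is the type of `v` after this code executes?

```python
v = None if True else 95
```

Ternary: condition is True, if branch (None) taken → NoneType

NoneType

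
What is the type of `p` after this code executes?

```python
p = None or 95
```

'or' with None returns the other value (95, int)

int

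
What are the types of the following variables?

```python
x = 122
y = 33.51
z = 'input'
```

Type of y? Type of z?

y is float; z is str

float, str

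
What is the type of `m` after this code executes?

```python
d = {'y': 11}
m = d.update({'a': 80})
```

dict.update() returns None

NoneType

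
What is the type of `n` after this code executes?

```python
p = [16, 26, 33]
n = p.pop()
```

list.pop() returns the popped element (int here)

int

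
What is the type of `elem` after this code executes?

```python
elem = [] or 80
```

'or' returns first truthy value (80, which is int)

int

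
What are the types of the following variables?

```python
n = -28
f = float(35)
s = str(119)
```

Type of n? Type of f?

n is int; f is float

int, float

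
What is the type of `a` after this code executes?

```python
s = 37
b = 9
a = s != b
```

Comparison operators return bool

bool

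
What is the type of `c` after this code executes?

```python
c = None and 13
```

'and' returns first falsy value (None)

NoneType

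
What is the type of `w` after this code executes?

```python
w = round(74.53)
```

round() with no ndigits arg returns int

int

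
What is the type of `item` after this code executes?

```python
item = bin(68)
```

bin() returns str representation

str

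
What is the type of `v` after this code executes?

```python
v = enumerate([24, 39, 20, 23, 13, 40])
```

enumerate() returns an enumerate iterator object

enumerate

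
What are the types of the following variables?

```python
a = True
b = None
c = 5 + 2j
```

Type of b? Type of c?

b is NoneType; c is complex

NoneType, complex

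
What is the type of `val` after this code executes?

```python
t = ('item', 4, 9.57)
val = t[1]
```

Index 1 of tuple is 4 which is int

int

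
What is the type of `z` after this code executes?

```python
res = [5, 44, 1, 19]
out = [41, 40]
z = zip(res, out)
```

zip() returns a zip iterator object

zip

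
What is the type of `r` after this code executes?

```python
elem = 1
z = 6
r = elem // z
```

int // int returns int (1 // 6 = 0)

int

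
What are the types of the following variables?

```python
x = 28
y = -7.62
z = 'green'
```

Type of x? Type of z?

x is int; z is str

int, str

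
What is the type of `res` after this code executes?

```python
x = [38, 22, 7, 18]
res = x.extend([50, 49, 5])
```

list.extend() returns None

NoneType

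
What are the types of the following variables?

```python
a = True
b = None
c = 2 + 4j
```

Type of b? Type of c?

b is NoneType; c is complex

NoneType, complex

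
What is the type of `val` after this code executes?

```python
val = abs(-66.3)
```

abs() of float returns float

float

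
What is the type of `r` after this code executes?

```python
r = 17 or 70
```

'or' returns the first truthy value (17, which is int)

int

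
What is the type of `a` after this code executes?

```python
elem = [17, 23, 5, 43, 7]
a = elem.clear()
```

list.clear() returns None

NoneType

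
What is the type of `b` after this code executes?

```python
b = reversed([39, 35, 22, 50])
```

reversed() on a list returns a list_reverseiterator

list_reverseiterator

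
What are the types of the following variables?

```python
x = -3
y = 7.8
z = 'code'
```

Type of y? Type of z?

y is float; z is str

float, str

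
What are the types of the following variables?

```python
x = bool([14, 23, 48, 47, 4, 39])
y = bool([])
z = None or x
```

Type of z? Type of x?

None or <bool> returns the bool; bool() returns bool

bool, bool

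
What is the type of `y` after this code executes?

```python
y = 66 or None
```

'or' returns first truthy value (66, int)

int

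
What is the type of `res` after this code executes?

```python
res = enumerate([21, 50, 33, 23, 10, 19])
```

enumerate() returns an enumerate iterator object

enumerate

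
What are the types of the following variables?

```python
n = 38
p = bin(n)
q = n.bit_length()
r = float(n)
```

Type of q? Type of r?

int.bit_length() returns int; float() returns float

int, float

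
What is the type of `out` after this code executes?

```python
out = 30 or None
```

'or' returns first truthy value (30, int)

int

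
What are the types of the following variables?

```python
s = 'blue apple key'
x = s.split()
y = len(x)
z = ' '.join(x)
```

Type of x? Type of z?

str.split() returns list; str.join() returns str

list, str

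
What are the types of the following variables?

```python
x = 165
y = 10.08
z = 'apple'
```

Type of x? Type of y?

x is int; y is float

int, float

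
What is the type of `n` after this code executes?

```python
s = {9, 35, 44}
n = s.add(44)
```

set.add() returns None (mutates in place)

NoneType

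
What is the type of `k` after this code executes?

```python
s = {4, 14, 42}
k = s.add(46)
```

set.add() returns None (mutates in place)

NoneType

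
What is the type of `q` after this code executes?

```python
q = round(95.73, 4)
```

round() with ndigits arg returns float

float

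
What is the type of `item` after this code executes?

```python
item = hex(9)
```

hex() returns str representation

str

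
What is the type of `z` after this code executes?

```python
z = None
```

None has type NoneType

NoneType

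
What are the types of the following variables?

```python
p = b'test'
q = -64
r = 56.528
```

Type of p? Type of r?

p is bytes; r is float

bytes, float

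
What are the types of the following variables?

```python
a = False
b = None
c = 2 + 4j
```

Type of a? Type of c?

a is bool; c is complex

bool, complex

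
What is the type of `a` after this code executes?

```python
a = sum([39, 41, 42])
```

sum() of ints returns int

int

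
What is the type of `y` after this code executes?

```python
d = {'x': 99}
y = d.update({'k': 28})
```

dict.update() returns None

NoneType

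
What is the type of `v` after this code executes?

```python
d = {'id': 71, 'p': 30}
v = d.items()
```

dict.items() returns a dict_items view

dict_items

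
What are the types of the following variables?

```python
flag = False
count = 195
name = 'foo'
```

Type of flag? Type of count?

flag is bool; count is int

bool, int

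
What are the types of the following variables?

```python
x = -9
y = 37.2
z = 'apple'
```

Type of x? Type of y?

x is int; y is float

int, float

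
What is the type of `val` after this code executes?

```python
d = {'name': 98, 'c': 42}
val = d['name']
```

Accessing dict[str, int] with key 'name' returns int value 98

int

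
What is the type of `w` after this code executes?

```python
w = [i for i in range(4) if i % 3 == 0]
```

A list comprehension [...] produces a list

list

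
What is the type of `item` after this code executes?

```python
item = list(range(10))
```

list(range(...)) returns list

list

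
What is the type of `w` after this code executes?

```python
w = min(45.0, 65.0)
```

min() of floats returns float

float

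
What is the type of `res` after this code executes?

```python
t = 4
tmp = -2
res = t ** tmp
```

int ** negative int returns float

float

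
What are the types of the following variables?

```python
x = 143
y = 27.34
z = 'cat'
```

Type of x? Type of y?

x is int; y is float

int, float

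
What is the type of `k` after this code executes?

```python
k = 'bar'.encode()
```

str.encode() returns bytes

bytes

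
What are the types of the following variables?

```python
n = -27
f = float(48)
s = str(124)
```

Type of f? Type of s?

f is float; s is str

float, str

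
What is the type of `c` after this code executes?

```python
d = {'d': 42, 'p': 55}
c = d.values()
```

.values() returns a dict_values view object

dict_values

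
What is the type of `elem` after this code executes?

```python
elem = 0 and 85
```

'and' returns the first falsy value (0, which is int)

int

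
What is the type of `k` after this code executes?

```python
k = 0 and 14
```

'and' returns the first falsy value (0, which is int)

int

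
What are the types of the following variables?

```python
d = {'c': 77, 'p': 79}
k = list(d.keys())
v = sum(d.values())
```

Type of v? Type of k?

sum of int values returns int; list(...) returns list

int, list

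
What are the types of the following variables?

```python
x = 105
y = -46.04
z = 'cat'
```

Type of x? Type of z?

x is int; z is str

int, str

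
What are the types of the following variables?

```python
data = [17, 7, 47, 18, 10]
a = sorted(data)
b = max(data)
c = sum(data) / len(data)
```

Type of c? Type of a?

int / int returns float; sorted() returns list

float, list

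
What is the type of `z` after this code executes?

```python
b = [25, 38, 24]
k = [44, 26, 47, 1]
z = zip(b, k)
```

zip() returns a zip iterator object

zip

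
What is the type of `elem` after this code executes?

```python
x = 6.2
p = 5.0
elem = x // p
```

float // float returns float (floor division preserves float type)

float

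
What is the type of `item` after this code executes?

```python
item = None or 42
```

'or' with None returns the other value (42, int)

int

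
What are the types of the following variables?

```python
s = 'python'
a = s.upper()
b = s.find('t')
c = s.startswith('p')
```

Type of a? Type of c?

str.upper() returns str; str.startswith() returns bool

str, bool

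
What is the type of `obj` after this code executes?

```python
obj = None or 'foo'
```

'or' with None returns the other value ('foo', str)

str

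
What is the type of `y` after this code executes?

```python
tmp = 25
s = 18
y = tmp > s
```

Comparison operators return bool

bool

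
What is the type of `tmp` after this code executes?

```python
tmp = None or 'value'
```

'or' with None returns the other value ('value', str)

str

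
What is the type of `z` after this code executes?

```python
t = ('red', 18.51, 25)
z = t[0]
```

Index 0 of tuple is 'red' which is str

str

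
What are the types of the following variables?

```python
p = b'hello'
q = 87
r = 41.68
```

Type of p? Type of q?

p is bytes; q is int

bytes, int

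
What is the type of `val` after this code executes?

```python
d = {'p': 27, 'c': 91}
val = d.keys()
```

.keys() returns a dict_keys view object

dict_keys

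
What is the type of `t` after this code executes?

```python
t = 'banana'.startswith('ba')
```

str.startswith() returns bool

bool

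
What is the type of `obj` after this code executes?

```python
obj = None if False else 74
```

Ternary: condition is False, else branch (74) taken → int

int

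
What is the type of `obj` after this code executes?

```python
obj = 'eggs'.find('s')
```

str.find() returns int (index, or -1)

int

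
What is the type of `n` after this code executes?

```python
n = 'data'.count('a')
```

str.count() returns int

int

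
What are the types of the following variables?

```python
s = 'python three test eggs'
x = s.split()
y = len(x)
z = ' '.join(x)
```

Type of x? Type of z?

str.split() returns list; str.join() returns str

list, str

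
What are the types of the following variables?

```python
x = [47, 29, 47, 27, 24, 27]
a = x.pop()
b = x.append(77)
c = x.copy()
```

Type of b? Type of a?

list.append() returns None; list.pop() returns the element (int)

NoneType, int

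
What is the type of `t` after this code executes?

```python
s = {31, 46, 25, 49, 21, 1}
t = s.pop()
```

Popping from a set of ints returns int

int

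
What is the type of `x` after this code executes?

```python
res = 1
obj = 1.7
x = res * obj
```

int * float returns float (1 * 1.7 = 1.7)

float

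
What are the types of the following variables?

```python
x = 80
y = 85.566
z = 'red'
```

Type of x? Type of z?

x is int; z is str

int, str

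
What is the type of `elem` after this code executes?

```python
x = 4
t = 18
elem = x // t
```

int // int returns int (4 // 18 = 0)

int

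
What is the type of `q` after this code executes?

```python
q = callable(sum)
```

callable() returns bool

bool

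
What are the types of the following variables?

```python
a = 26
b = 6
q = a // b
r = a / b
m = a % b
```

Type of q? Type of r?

int // int returns int; int / int returns float

int, float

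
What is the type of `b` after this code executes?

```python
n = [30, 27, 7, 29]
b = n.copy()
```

list.copy() returns list

list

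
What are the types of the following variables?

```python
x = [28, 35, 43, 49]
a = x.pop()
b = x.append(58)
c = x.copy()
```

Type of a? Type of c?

list.pop() returns the element (int); list.copy() returns list

int, list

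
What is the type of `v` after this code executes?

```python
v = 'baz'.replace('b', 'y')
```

str.replace() returns str

str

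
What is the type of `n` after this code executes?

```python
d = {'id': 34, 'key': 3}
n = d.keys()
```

.keys() returns a dict_keys view object

dict_keys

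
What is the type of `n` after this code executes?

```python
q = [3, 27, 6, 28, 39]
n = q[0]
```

Indexing a list of ints returns int (q[0] = 3)

int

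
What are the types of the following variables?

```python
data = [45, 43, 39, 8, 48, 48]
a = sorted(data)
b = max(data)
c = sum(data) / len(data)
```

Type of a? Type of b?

sorted() returns list; max of ints returns int

list, int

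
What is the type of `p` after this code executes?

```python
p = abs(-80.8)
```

abs() of float returns float

float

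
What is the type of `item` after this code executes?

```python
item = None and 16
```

'and' returns first falsy value (None)

NoneType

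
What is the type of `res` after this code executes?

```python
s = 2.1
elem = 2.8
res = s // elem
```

float // float returns float (floor division preserves float type)

float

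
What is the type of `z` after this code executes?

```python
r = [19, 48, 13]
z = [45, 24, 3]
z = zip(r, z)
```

zip() returns a zip iterator object

zip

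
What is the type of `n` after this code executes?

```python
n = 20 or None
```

'or' returns first truthy value (20, int)

int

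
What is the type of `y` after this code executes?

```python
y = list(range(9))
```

list(range(...)) returns list

list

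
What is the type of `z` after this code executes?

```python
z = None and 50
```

'and' returns first falsy value (None)

NoneType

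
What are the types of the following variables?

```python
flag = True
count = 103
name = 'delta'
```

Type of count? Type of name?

count is int; name is str

int, str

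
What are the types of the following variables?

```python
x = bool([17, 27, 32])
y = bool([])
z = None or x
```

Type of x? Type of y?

bool() returns bool; bool() returns bool

bool, bool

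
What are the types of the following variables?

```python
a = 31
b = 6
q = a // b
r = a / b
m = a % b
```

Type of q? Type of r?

int // int returns int; int / int returns float

int, float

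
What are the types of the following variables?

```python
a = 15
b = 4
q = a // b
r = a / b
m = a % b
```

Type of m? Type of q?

int % int returns int; int // int returns int

int, int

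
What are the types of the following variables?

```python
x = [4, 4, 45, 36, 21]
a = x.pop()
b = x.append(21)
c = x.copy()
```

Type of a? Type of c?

list.pop() returns the element (int); list.copy() returns list

int, list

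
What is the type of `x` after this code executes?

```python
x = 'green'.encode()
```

str.encode() returns bytes

bytes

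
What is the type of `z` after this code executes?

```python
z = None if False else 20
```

Ternary: condition is False, else branch (20) taken → int

int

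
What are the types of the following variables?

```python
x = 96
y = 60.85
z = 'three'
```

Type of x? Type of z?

x is int; z is str

int, str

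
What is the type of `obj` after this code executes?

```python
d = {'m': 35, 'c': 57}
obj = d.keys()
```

.keys() returns a dict_keys view object

dict_keys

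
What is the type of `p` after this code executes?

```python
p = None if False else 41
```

Ternary: condition is False, else branch (41) taken → int

int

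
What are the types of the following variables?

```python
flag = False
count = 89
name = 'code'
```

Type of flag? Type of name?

flag is bool; name is str

bool, str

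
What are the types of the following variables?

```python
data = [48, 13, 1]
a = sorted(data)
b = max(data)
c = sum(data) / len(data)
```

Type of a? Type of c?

sorted() returns list; int / int returns float

list, float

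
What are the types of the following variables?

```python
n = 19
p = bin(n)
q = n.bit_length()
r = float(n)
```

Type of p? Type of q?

bin() returns str; int.bit_length() returns int

str, int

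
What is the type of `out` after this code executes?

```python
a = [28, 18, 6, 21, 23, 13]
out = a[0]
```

Indexing a list of ints returns int (a[0] = 28)

int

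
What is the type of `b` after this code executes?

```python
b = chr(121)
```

chr() returns str (single character)

str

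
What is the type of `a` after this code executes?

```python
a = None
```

None has type NoneType

NoneType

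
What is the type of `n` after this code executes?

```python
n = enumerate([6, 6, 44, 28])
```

enumerate() returns an enumerate iterator object

enumerate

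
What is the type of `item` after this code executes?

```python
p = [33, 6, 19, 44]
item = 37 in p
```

'in' operator returns bool

bool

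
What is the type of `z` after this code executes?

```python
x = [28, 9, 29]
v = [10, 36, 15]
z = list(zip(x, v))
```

list(zip(...)) returns a list of tuples

list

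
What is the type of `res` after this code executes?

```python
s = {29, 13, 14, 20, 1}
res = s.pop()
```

Popping from a set of ints returns int

int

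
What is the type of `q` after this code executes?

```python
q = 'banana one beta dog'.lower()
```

str.lower() returns str

str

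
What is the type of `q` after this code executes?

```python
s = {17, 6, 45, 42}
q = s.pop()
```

Popping from a set of ints returns int

int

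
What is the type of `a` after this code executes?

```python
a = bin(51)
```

bin() returns str representation

str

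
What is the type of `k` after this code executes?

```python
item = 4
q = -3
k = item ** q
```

int ** negative int returns float

float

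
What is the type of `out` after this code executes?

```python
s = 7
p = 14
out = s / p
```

int / int always returns float in Python 3 (7 / 14 = 0.5)

float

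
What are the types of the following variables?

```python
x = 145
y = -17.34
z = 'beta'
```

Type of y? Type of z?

y is float; z is str

float, str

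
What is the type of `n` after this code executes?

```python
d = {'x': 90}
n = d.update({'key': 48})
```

dict.update() returns None

NoneType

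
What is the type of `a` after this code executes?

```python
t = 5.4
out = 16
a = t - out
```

float - int returns float (5.4 - 16 = -10.6)

float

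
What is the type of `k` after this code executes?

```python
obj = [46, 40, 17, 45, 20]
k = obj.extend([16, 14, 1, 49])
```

list.extend() returns None

NoneType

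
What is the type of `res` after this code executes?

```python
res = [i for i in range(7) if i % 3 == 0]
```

A list comprehension [...] produces a list

list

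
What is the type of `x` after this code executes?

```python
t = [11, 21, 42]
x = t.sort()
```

list.sort() returns None (sorts in place)

NoneType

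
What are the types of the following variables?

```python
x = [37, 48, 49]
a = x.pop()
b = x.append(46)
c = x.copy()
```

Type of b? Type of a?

list.append() returns None; list.pop() returns the element (int)

NoneType, int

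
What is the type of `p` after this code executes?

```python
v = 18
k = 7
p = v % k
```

int % int returns int (18 % 7 = 4)

int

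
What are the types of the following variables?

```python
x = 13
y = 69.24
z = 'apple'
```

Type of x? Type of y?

x is int; y is float

int, float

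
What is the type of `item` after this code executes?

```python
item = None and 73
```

'and' returns first falsy value (None)

NoneType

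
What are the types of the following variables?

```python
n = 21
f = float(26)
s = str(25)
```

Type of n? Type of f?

n is int; f is float

int, float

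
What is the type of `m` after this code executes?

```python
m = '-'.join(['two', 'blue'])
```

str.join() returns str

str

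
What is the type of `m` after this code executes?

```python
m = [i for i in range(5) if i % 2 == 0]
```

A list comprehension [...] produces a list

list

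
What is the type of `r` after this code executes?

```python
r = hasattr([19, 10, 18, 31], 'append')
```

hasattr() returns bool

bool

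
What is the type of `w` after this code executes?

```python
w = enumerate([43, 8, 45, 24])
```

enumerate() returns an enumerate iterator object

enumerate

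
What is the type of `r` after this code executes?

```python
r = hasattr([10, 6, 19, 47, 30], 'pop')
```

hasattr() returns bool

bool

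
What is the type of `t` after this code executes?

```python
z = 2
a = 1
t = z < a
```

Comparison operators return bool

bool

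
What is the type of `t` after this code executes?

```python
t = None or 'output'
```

'or' with None returns the other value ('output', str)

str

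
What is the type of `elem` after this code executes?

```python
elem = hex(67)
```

hex() returns str representation

str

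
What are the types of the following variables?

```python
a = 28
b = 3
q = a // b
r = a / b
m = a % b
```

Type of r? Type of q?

int / int returns float; int // int returns int

float, int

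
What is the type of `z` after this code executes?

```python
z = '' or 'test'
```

'or' returns first truthy value ('test', which is str)

str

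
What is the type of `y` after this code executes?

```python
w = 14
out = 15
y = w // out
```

int // int returns int (14 // 15 = 0)

int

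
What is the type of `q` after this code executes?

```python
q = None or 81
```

'or' with None returns the other value (81, int)

int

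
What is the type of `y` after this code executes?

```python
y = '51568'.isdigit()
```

str.isdigit() returns bool

bool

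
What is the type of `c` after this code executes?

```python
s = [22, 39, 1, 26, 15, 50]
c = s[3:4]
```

Slicing a list always returns a list

list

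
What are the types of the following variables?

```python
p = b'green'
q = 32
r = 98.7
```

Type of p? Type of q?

p is bytes; q is int

bytes, int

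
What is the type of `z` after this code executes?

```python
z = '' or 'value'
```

'or' returns first truthy value ('value', which is str)

str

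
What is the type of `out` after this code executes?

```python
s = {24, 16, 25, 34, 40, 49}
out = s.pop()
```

Popping from a set of ints returns int

int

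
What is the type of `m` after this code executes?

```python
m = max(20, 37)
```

max() of ints returns int

int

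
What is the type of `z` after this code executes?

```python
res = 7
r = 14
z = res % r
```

int % int returns int (7 % 14 = 7)

int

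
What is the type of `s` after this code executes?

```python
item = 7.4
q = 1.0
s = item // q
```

float // float returns float (floor division preserves float type)

float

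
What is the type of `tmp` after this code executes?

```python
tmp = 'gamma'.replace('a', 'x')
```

str.replace() returns str

str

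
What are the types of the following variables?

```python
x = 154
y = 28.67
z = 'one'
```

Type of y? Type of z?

y is float; z is str

float, str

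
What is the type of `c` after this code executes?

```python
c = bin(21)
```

bin() returns str representation

str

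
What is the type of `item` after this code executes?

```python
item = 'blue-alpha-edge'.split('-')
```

str.split() returns list

list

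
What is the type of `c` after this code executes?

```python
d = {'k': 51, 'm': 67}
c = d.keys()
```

.keys() returns a dict_keys view object

dict_keys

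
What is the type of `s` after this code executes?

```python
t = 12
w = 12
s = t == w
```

Equality comparison returns bool

bool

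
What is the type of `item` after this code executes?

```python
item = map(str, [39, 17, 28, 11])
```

map() returns a map iterator object

map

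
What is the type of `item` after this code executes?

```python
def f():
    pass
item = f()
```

A function with no return statement returns None

NoneType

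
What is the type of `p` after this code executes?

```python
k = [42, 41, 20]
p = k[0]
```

Indexing a list of ints returns int (k[0] = 42)

int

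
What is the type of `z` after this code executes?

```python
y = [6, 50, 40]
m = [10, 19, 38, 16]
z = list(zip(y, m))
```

list(zip(...)) returns a list of tuples

list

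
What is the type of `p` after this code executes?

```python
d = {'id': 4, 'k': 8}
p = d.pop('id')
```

dict.pop() returns the value (int)

int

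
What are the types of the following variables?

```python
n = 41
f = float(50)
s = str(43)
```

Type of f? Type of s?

f is float; s is str

float, str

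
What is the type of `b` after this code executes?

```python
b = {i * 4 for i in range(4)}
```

A set comprehension {expr for x in iterable} produces a set

set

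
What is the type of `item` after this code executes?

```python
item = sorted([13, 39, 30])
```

sorted() always returns list

list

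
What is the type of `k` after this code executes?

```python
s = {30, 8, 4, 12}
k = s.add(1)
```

set.add() returns None (mutates in place)

NoneType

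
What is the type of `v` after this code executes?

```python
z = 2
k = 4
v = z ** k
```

int ** positive int returns int (2 ** 4 = 16)

int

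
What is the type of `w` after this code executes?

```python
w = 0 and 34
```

'and' returns the first falsy value (0, which is int)

int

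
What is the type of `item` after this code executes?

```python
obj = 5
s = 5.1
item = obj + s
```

int + float returns float (5 + 5.1 = 10.1)

float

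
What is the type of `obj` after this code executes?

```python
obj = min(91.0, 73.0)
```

min() of floats returns float

float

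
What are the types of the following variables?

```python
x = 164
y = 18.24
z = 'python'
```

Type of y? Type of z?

y is float; z is str

float, str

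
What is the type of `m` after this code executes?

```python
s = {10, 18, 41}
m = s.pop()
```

Popping from a set of ints returns int

int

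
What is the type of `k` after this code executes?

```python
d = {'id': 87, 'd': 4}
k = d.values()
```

.values() returns a dict_values view object

dict_values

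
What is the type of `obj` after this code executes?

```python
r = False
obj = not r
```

'not' always returns bool

bool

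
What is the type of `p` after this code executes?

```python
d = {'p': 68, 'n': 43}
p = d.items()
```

dict.items() returns a dict_items view

dict_items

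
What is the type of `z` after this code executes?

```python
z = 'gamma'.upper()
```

str.upper() returns str

str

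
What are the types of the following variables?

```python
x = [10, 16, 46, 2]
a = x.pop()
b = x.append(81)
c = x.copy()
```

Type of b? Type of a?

list.append() returns None; list.pop() returns the element (int)

NoneType, int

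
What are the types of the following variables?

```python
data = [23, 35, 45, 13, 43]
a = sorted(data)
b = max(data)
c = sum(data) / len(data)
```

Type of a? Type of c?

sorted() returns list; int / int returns float

list, float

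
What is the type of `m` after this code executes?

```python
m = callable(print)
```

callable() returns bool

bool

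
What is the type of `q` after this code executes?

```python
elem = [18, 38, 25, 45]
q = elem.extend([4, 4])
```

list.extend() returns None

NoneType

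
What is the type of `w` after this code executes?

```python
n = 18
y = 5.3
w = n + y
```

int + float returns float (18 + 5.3 = 23.3)

float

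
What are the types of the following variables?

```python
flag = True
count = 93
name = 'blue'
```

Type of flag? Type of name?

flag is bool; name is str

bool, str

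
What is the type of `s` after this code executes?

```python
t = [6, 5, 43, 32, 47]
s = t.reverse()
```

list.reverse() returns None

NoneType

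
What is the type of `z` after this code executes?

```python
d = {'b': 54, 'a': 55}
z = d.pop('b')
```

dict.pop() returns the value (int)

int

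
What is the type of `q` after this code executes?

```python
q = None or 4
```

'or' with None returns the other value (4, int)

int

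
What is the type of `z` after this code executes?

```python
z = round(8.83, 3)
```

round() with ndigits arg returns float

float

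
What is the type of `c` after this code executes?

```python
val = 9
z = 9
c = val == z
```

Equality comparison returns bool

bool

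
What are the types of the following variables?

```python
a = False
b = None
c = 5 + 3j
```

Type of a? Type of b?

a is bool; b is NoneType

bool, NoneType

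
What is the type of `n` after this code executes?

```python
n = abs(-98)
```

abs() of int returns int

int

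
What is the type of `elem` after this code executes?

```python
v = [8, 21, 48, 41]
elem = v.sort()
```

list.sort() returns None (sorts in place)

NoneType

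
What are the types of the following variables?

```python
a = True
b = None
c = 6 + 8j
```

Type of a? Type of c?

a is bool; c is complex

bool, complex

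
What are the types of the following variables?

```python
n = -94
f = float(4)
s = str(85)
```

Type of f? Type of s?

f is float; s is str

float, str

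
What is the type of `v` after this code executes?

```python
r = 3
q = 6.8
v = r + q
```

int + float returns float (3 + 6.8 = 9.8)

float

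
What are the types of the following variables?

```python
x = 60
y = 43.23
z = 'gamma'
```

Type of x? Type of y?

x is int; y is float

int, float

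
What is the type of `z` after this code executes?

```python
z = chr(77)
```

chr() returns str (single character)

str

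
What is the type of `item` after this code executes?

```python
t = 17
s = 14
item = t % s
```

int % int returns int (17 % 14 = 3)

int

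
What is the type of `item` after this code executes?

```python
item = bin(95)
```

bin() returns str representation

str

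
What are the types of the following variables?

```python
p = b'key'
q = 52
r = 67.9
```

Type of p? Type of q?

p is bytes; q is int

bytes, int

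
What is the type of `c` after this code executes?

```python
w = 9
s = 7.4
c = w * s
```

int * float returns float (9 * 7.4 = 66.6)

float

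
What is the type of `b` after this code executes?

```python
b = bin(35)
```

bin() returns str representation

str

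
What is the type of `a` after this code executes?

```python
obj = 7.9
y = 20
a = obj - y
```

float - int returns float (7.9 - 20 = -12.1)

float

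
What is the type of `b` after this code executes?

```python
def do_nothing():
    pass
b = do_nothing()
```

A function with no return statement returns None

NoneType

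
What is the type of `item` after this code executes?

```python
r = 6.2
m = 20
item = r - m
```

float - int returns float (6.2 - 20 = -13.8)

float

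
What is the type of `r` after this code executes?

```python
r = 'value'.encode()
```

str.encode() returns bytes

bytes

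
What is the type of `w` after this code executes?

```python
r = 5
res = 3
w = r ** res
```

int ** positive int returns int (5 ** 3 = 125)

int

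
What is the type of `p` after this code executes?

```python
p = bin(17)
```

bin() returns str representation

str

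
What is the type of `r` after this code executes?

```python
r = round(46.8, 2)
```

round() with ndigits arg returns float

float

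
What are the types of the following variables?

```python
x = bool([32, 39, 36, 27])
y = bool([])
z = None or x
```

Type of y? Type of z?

bool() returns bool; None or <bool> returns the bool

bool, bool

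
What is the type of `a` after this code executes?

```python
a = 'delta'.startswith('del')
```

str.startswith() returns bool

bool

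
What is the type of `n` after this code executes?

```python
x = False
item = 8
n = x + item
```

bool + int returns int (False is 0, so 0 + 8 = 8)

int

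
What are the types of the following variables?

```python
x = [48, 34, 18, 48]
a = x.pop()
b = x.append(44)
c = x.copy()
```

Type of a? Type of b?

list.pop() returns the element (int); list.append() returns None

int, NoneType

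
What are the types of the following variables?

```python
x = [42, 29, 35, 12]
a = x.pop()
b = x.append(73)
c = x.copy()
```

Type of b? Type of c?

list.append() returns None; list.copy() returns list

NoneType, list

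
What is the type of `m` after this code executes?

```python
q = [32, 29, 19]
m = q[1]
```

Indexing a list of ints returns int (q[1] = 29)

int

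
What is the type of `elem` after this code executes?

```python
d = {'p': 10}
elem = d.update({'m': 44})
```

dict.update() returns None

NoneType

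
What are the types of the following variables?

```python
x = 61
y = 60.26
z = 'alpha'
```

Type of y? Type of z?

y is float; z is str

float, str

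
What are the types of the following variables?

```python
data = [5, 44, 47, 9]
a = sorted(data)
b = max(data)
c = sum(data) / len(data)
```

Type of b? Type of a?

max of ints returns int; sorted() returns list

int, list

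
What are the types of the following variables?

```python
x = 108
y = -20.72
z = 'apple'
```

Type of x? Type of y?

x is int; y is float

int, float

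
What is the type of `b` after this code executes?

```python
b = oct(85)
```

oct() returns str representation

str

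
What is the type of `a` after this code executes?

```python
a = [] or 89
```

'or' returns first truthy value (89, which is int)

int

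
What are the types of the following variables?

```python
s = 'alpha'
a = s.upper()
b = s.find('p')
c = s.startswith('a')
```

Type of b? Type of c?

str.find() returns int; str.startswith() returns bool

int, bool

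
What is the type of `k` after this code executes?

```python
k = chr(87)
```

chr() returns str (single character)

str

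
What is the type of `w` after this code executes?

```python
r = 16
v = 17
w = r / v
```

int / int always returns float in Python 3 (16 / 17 = 0.941176)

float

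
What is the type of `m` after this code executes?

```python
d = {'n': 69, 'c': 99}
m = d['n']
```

Accessing dict[str, int] with key 'n' returns int value 69

int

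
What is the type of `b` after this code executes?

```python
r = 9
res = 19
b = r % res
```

int % int returns int (9 % 19 = 9)

int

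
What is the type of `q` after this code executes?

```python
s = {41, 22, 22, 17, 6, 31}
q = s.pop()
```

Popping from a set of ints returns int

int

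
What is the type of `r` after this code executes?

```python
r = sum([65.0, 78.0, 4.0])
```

sum() of floats returns float

float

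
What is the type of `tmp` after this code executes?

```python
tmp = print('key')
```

print() returns None

NoneType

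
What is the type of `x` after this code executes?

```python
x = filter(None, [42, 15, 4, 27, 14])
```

filter() returns a filter iterator object

filter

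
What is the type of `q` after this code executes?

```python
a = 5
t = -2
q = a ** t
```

int ** negative int returns float

float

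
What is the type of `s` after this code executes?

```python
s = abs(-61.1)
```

abs() of float returns float

float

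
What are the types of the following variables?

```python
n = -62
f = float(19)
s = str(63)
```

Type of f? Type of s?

f is float; s is str

float, str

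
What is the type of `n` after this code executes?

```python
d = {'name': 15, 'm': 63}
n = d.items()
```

dict.items() returns a dict_items view

dict_items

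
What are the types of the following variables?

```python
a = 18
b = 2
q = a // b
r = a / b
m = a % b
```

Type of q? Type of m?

int // int returns int; int % int returns int

int, int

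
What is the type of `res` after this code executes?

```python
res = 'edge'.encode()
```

str.encode() returns bytes

bytes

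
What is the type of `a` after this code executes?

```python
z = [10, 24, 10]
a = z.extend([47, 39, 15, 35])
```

list.extend() returns None

NoneType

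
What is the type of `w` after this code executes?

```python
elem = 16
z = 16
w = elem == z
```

Equality comparison returns bool

bool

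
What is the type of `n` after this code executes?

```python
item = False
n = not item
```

'not' always returns bool

bool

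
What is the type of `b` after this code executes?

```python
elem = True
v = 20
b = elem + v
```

bool + int returns int (True is 1, so 1 + 20 = 21)

int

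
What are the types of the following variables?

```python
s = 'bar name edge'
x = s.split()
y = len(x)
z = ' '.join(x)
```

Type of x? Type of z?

str.split() returns list; str.join() returns str

list, str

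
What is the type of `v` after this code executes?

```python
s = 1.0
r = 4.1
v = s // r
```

float // float returns float (floor division preserves float type)

float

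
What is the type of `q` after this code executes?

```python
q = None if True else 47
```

Ternary: condition is True, if branch (None) taken → NoneType

NoneType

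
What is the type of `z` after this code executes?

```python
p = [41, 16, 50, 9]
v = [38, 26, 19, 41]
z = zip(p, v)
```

zip() returns a zip iterator object

zip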